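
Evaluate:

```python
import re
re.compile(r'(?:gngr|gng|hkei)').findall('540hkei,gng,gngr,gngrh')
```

Branches in `(...|...)` are attempted left-to-right; the first branch that allows the whole pattern to succeed is taken.
Since nothing is captured, `findall` lists the 4 matched substrings directly.

['hkei', 'gng', 'gngr', 'gngr']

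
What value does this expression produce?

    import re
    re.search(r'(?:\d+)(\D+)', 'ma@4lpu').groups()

This matches one or more of a digit (non-capturing group); then one or more of a non-digit (captured).
Unlike `match`, `search` isn't anchored — it looks for the pattern anywhere in the string.
The match spans [3:7] → '4lpu'.
Captured: group 1 = 'lpu'.

('lpu',)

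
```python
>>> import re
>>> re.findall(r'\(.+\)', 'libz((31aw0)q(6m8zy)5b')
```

['((31aw0)q(6m8zy)']

Since nothing is captured, `findall` lists the 1 matched substring directly.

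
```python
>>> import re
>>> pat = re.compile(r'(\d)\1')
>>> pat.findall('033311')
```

['3', '1']

`\1` is not a pattern — it's the concrete string captured by group 1, re-applied verbatim.
Scanning left to right: at [1:3] match '33', group 1 = '3'; at [4:6] match '11', group 1 = '1'.
With a single group, `findall` returns only what that group captured — 2 items.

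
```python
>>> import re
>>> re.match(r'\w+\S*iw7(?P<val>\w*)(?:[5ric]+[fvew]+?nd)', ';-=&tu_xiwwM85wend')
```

This matches one or more of a word character, then zero or more of a non-whitespace character, then the literal 'iw7'; then zero or more of a word character (captured as 'val'); then one or more of one of [5ric], then one or more of one of [fvew] (lazy), then the literal 'nd' (non-capturing group).
With `match`, the pattern is implicitly anchored at the beginning.
Here the string doesn't start with a match, so the call returns None.

None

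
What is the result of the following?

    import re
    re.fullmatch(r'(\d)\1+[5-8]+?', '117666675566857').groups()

After group 1 captures some text, `\1` only succeeds where that same text appears again.
`fullmatch` succeeds only if the pattern covers the string from start to end.
The match spans [0:15] → '117666675566857'.
Captured: group 1 = '1'.

('1',)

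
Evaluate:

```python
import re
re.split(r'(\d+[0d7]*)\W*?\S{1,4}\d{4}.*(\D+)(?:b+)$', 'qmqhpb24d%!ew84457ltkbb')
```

['qmqhpb', '24d', 'b', '']

Pattern: one or more of a digit, then zero or more of one of [0d7] (captured); then zero or more of a non-word character (lazy); then 1 to 4 of a non-whitespace character, then exactly 4 of a digit, then zero or more of any character; then one or more of a non-digit (captured); then one or more of a literal 'b' (non-capturing group); then anchored at the end.
Matches to split on: at [6:23] → '24d%!ew84457ltkbb'.
Because the pattern has a capturing group, `split` also inserts each captured text between the pieces.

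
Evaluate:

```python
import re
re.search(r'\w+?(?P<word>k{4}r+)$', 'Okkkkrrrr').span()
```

(0, 9)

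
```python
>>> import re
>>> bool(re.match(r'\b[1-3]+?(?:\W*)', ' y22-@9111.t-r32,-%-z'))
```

The pattern matches a word boundary (`\b`, zero-width); then one or more of a character in [1-3] (lazy); then zero or more of a non-word character (non-capturing group).
`re.match` only tries the pattern at the start of the string.
Here the string doesn't start with a match, so the call returns None, and `bool(None)` is False.

False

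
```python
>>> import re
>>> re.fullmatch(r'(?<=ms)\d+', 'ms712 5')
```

For `fullmatch`, every character of the input must be accounted for by the pattern.
Here the pattern can't cover the whole string, so the call returns None.

None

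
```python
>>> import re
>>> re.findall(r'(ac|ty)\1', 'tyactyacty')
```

`findall` collects group 1 from each match (0 total).
Nothing in the string satisfies the pattern, so the list is empty.

[]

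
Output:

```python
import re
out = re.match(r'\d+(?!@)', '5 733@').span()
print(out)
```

(0, 1)

The negative lookahead/lookbehind blocks any match where the forbidden context is present.
With `match`, the pattern is implicitly anchored at the beginning.
The match spans [0:1] → '5'.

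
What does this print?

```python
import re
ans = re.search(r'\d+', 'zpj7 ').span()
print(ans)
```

Pattern: one or more of a digit.
`search` walks the string left to right and returns the first match it finds.
The match spans [3:4] → '7'.

(3, 4)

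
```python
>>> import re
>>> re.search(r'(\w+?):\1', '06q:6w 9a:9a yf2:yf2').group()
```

'9a:9a'

The backreference `\1` re-matches whatever the first group consumed, character for character.
Unlike `match`, `search` isn't anchored — it looks for the pattern anywhere in the string.
The match spans [7:12] → '9a:9a'.
Captured: group 1 = '9a'.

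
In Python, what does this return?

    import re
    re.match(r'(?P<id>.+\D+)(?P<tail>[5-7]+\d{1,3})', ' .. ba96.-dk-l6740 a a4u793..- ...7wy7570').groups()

(' .. ba96.-dk-l6740 a a4u793..- ...7wy', '7570')

This matches one or more of any character, then one or more of a non-digit (captured as 'id'); then one or more of a character in [5-7], then 1 to 3 of a digit (captured as 'tail').
With `match`, the pattern is implicitly anchored at the beginning.
The match spans [0:41] → ' .. ba96.-dk-l6740 a a4u793..- ...7wy7570'.
Captured: group 1 = ' .. ba96.-dk-l6740 a a4u793..- ...7wy', group 2 = '7570'.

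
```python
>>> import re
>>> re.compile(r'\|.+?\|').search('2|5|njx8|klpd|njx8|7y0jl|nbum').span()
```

(1, 4)

The `?` after the quantifier makes it lazy — it takes as little as possible before letting the rest of the pattern try.
`search` walks the string left to right and returns the first match it finds.
The match spans [1:4] → '|5|'.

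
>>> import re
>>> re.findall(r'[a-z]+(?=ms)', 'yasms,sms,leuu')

The positive lookaround only admits positions where the adjacent text matches; those characters stay outside the span.
Matches: at [0:3] → 'yas'; at [6:7] → 's'.
No capturing groups, so `findall` returns the 2 full match strings.

['yas', 's']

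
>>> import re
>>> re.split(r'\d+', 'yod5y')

['yod', 'y']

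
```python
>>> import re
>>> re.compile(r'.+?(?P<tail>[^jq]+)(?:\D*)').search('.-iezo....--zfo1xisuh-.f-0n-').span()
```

(0, 28)

The match spans [0:28] → '.-iezo....--zfo1xisuh-.f-0n-'.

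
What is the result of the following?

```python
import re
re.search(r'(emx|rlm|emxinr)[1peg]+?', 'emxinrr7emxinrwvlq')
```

`re.search` scans for the first position where the pattern succeeds.
Here no position works, so the call returns None.

None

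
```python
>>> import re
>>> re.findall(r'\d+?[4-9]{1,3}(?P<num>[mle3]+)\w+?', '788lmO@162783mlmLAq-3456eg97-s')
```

['lm', '3mlm', 'e']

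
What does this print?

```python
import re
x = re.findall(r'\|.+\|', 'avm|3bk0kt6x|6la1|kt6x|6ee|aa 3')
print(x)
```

Walking the string: at [3:27] → '|3bk0kt6x|6la1|kt6x|6ee|'.
Since nothing is captured, `findall` lists the 1 matched substring directly.

['|3bk0kt6x|6la1|kt6x|6ee|']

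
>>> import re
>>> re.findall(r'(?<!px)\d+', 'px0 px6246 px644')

['246', '44']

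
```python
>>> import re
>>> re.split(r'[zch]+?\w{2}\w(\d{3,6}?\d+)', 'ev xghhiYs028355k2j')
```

['ev xg', '028355', 'k2j']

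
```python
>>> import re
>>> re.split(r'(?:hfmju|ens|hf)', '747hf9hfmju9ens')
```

['747', '9', '9', '']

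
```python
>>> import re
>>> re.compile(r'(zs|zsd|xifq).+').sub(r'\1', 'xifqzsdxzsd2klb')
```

'xifq'

Matches: at [0:15] → 'xifqzsdxzsd2klb'.
`\1` in the replacement pulls in group 1's text for each match.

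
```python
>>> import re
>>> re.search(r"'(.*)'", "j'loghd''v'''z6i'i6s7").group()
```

"'loghd''v'''z6i'"

The match spans [1:17] → "'loghd''v'''z6i'".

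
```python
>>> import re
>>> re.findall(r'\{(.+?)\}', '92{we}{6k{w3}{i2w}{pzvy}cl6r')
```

['we', '6k{w3', 'i2w', 'pzvy']

The `?` after the quantifier makes it lazy — it takes as little as possible before letting the rest of the pattern try.
Matches: at [2:6] match '{we}', group 1 = 'we'; at [6:13] match '{6k{w3}', group 1 = '6k{w3'; at [13:18] match '{i2w}', group 1 = 'i2w'; at [18:24] match '{pzvy}', group 1 = 'pzvy'.
With a single group, `findall` returns only what that group captured — 4 items.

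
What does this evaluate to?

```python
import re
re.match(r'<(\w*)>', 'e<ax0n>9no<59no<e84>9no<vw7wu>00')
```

None

With `match`, the pattern is implicitly anchored at the beginning.
Here the string doesn't start with a match, so the call returns None.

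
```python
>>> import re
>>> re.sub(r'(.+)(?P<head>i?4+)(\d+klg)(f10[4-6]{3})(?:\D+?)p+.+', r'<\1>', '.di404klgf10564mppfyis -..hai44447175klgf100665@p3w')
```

'<.di>'

This matches one or more of any character (captured); then optionally a literal 'i', then one or more of a literal '4' (captured as 'head'); then one or more of a digit, then the literal 'klg' (captured); then the literal 'f10', then exactly 3 of a character in [4-6] (captured); then one or more of a non-digit (lazy) (non-capturing group); then one or more of a literal 'p', then one or more of any character.
Matches: at [0:51] → '.di404klgf10564mppfyis -..hai44447175klgf100665@p3w'.
The replacement refers to a captured group, so each match is rewritten using its own captured text.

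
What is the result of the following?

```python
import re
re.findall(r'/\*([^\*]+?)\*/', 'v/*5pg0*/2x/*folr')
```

Matches: at [1:9] match '/*5pg0*/', group 1 = '5pg0'.
One capturing group, so `findall` returns just the captured substring from the one match — 1 in all.

['5pg0']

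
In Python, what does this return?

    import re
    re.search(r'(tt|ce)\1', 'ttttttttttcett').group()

'tttt'

`\1` has to match the exact text group 1 already captured.
The match spans [0:4] → 'tttt'.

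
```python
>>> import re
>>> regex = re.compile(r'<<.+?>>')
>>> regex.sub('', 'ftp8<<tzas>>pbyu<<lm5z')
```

'ftp8pbyu<<lm5z'

Matches: at [4:12] → '<<tzas>>'.
Every occurrence is swapped for ''.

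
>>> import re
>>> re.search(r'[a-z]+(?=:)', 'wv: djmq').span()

(0, 2)

The `(?=…)`/`(?<=…)` assertion just peeks at neighbouring text; it doesn't advance the match position.
The match spans [0:2] → 'wv'.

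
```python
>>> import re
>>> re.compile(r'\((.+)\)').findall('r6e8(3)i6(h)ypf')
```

Scanning left to right: at [4:12] match '(3)i6(h)', group 1 = '3)i6(h'.
With a single group, `findall` returns only what that group captured — 1 item.

['3)i6(h']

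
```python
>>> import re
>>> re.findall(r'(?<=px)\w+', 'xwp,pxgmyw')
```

The positive lookaround only admits positions where the adjacent text matches; those characters stay outside the span.
Scanning left to right: at [6:10] → 'gmyw'.
`findall` yields the raw match text (1 of them) because the pattern has no groups.

['gmyw']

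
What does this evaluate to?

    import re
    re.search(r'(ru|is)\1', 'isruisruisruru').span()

(10, 14)

`\1` is not a pattern — it's the concrete string captured by group 1, re-applied verbatim.
The match spans [10:14] → 'ruru'.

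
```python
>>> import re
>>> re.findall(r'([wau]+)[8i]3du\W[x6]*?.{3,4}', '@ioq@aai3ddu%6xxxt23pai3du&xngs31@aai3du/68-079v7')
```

Pattern: one or more of one of [wau] (captured); then one of [8i], then the literal '3du'; then a non-word character, then zero or more of one of [x6] (lazy), then 3 to 4 of any character.
Scanning left to right: at [21:31] match 'ai3du&xngs', group 1 = 'a'; at [34:45] match 'aai3du/68-0', group 1 = 'aa'.
With a single group, `findall` returns only what that group captured — 2 items.

['a', 'aa']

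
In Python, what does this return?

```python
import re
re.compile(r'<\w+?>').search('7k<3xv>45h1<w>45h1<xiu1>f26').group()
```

'<3xv>'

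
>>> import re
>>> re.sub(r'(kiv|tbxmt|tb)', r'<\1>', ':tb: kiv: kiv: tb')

Matches: at [1:3] → 'tb'; at [5:8] → 'kiv'; at [10:13] → 'kiv'; at [15:17] → 'tb'.
The replacement refers to a captured group, so each match is rewritten using its own captured text.

':<tb>: <kiv>: <kiv>: <tb>'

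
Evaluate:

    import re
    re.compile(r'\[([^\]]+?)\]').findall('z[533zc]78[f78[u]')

['533zc', 'f78[u']

With a single group, `findall` returns only what that group captured — 2 items.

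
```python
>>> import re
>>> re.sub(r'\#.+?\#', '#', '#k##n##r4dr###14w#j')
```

'####j'

`sub` substitutes '#' at each match site.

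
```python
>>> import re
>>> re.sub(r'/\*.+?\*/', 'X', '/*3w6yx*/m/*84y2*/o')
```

Lazy quantifiers expand one character at a time until the remainder of the pattern can match.
`sub` substitutes 'X' at each match site.

'XmXo'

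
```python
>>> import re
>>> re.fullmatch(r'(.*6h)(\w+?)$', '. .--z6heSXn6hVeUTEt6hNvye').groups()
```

The pattern matches zero or more of any character, then the literal '6h' (captured); then one or more of a word character (lazy) (captured); then anchored at the end.
For `fullmatch`, every character of the input must be accounted for by the pattern.
The match spans [0:26] → '. .--z6heSXn6hVeUTEt6hNvye'.
Captured: group 1 = '. .--z6heSXn6hVeUTEt6h', group 2 = 'Nvye'.

('. .--z6heSXn6hVeUTEt6h', 'Nvye')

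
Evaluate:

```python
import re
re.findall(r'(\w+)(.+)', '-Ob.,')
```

[('Ob', '.,')]

Pattern: one or more of a word character (captured); then one or more of any character (captured).
Walking the string: at [1:5] match 'Ob.,', groups = ('Ob', '.,').
`findall` packs the 2 group values into a tuple for every match.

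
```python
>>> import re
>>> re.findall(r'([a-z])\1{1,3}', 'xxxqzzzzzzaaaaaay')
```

['x', 'z', 'z', 'a', 'a']

`\1` is not a pattern — it's the concrete string captured by group 1, re-applied verbatim.
Scanning left to right: at [0:3] match 'xxx', group 1 = 'x'; at [4:8] match 'zzzz', group 1 = 'z'; at [8:10] match 'zz', group 1 = 'z'; at [10:14] match 'aaaa', group 1 = 'a'; at [14:16] match 'aa', group 1 = 'a'.
`findall` collects group 1 from each match (5 total).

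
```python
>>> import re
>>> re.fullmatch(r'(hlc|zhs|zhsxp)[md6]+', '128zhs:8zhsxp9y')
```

For `fullmatch`, every character of the input must be accounted for by the pattern.
Here the pattern can't cover the whole string, so the call returns None.

None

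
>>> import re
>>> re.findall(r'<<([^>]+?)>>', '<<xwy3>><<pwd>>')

With a single group, `findall` returns only what that group captured — 2 items.

['xwy3', 'pwd']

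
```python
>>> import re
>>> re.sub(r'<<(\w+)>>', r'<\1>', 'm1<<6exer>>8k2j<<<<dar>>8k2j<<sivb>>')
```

'm1<6exer>8k2j<<<dar>8k2j<sivb>'

Matches: at [2:11] → '<<6exer>>'; at [17:24] → '<<dar>>'; at [28:36] → '<<sivb>>'.
`\1` in the replacement pulls in group 1's text for each match.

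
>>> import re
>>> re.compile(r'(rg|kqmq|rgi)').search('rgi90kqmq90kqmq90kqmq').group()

'rg'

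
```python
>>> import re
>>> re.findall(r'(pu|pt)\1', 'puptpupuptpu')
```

['pu']

The backreference `\1` re-matches whatever the first group consumed, character for character.
Scanning left to right: at [4:8] match 'pupu', group 1 = 'pu'.
One capturing group, so `findall` returns just the captured substring from the one match — 1 in all.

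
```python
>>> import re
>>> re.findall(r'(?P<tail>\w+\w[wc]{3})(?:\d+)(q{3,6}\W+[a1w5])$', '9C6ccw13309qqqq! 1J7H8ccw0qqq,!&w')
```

The pattern matches one or more of a word character, then a word character, then exactly 3 of one of [wc] (captured as 'tail'); then one or more of a digit (non-capturing group); then 3 to 6 of the literal 'q', then one or more of a non-word character, then one of [a1w5] (captured); then anchored at the end.
Walking the string: at [17:33] match '1J7H8ccw0qqq,!&w', groups = ('1J7H8ccw', 'qqq,!&w').
`findall` packs the 2 group values into a tuple for every match.

[('1J7H8ccw', 'qqq,!&w')]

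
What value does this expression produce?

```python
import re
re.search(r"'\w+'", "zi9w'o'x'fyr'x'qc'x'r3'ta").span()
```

The match spans [4:7] → "'o'".

(4, 7)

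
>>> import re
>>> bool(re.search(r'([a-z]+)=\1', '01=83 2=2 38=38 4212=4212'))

`\1` is not a pattern — it's the concrete string captured by group 1, re-applied verbatim.
Here the pattern never matches, so the call returns None, and `bool(None)` is False.

False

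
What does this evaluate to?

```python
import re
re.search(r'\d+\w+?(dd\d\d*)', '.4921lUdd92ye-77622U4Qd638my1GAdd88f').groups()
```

Pattern: one or more of a digit, then one or more of a word character (lazy); then the literal 'dd', then a digit, then zero or more of a digit (captured).
Unlike `match`, `search` isn't anchored — it looks for the pattern anywhere in the string.
The match spans [1:11] → '4921lUdd92'.
Captured: group 1 = 'dd92'.

('dd92',)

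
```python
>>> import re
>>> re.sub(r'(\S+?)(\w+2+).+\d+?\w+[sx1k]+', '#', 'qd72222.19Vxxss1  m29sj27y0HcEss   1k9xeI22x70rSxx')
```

'#'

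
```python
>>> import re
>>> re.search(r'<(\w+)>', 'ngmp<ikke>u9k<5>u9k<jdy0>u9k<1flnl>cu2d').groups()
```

`re.search` tries every starting position until one works.
The match spans [4:10] → '<ikke>'.
Captured: group 1 = 'ikke'.

('ikke',)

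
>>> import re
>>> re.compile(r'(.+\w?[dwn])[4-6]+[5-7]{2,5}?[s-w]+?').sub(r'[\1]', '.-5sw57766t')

'[.-5sw]'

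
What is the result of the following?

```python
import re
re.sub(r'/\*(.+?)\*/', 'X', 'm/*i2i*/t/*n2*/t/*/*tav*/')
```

A non-greedy quantifier consumes as few characters as it can — just enough that the remainder of the pattern still matches from where it stops; whatever follows it matches normally.
Each match is replaced by 'X'.

'mXtXtX'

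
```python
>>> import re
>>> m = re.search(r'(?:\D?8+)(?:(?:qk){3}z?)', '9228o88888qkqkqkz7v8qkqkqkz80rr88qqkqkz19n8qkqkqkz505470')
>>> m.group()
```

'o88888qkqkqkz'

This matches optionally a non-digit, then one or more of a literal '8' (non-capturing group); then the literal 'qk' repeated 3 times, then optionally a literal 'z' (non-capturing group).
The match spans [4:17] → 'o88888qkqkqkz'.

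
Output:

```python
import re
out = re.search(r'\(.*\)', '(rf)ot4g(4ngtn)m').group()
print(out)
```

(rf)ot4g(4ngtn)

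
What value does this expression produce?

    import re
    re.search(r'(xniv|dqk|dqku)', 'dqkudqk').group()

`|` is ordered: at each position the engine commits to the first alternative that works.
The match spans [0:3] → 'dqk'.

'dqk'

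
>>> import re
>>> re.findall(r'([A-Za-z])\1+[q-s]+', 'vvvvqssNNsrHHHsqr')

['v', 'N', 'H']

`\1` has to match the exact text group 1 already captured.
`findall` collects group 1 from each match (3 total).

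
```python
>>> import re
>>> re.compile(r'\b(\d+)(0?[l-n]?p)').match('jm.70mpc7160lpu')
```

Pattern: a word boundary (`\b`, zero-width); then one or more of a digit (captured); then optionally the literal '0', then optionally a character in [l-n], then a literal 'p' (captured).
`match` is anchored at position 0; if the pattern doesn't fit there, it returns None.
Here the pattern fails at index 0, so the call returns None.

None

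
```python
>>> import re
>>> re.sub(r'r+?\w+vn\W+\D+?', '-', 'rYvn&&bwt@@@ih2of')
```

Pattern: one or more of a literal 'r' (lazy); then one or more of a word character; then the literal 'vn', then one or more of a non-word character, then one or more of a non-digit (lazy).
Matches: at [0:7] → 'rYvn&&b'.
Every occurrence is swapped for '-'.

'-wt@@@ih2of'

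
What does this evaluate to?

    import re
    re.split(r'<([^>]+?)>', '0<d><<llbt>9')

`re.split` interleaves the captured-group text with the surrounding fragments.

['0', 'd', '', '<llbt', '9']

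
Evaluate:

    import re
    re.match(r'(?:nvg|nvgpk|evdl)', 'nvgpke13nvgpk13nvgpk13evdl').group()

Alternation isn't longest-match — the leftmost alternative that fits at this position is chosen.
`re.match` only tries the pattern at the start of the string.
The match spans [0:3] → 'nvg'.

'nvg'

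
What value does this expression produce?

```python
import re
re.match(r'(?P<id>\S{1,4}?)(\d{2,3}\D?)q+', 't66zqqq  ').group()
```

't66zqqq'

With `match`, the pattern is implicitly anchored at the beginning.
The match spans [0:7] → 't66zqqq'.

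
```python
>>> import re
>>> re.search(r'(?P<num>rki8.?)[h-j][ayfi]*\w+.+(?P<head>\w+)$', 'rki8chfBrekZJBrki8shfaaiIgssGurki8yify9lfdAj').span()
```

The pattern matches the literal 'r', then the literal 'ki8', then optionally any character (captured as 'num'); then a character in [h-j], then zero or more of one of [ayfi], then one or more of a word character; then one or more of any character; then one or more of a word character (captured as 'head'); then anchored at the end.
`re.search` tries every starting position until one works.
The match spans [0:44] → 'rki8chfBrekZJBrki8shfaaiIgssGurki8yify9lfdAj'.
Captured: group 1 = 'rki8c', group 2 = 'j'.

(0, 44)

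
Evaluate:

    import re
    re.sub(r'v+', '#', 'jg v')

'jg #'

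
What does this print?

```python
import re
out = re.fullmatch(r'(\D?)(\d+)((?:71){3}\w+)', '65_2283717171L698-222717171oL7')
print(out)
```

None

This matches optionally a non-digit (captured); then one or more of a digit (captured); then the literal '71' repeated 3 times, then one or more of a word character (captured).
`re.fullmatch` requires the pattern to consume the entire string.
Here the string isn't matched end-to-end, so the call returns None.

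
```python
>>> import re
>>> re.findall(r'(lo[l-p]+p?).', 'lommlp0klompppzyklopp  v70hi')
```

The pattern matches the literal 'lo', then one or more of a character in [l-p], then optionally a literal 'p' (captured); then any character.
Matches: at [0:7] match 'lommlp0', group 1 = 'lommlp'; at [8:15] match 'lompppz', group 1 = 'lomppp'; at [17:22] match 'lopp ', group 1 = 'lopp'.
With a single group, `findall` returns only what that group captured — 3 items.

['lommlp', 'lomppp', 'lopp']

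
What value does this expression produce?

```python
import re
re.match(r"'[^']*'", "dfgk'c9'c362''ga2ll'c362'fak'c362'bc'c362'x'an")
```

None

`re.match` only tries the pattern at the start of the string.
Here the pattern fails at index 0, so the call returns None.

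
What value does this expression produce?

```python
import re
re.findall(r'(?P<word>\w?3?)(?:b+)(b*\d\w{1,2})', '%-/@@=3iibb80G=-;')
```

[('i', '80G')]

The pattern matches optionally a word character, then optionally a literal '3' (captured as 'word'); then one or more of a literal 'b' (non-capturing group); then zero or more of the literal 'b', then a digit, then 1 to 2 of a word character (captured).
`findall` packs the 2 group values into a tuple for every match.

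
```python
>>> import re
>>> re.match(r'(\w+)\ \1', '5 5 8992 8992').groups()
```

('5',)

After group 1 captures some text, `\1` only succeeds where that same text appears again.
`match` is anchored at position 0; if the pattern doesn't fit there, it returns None.
The match spans [0:3] → '5 5'.
Captured: group 1 = '5'.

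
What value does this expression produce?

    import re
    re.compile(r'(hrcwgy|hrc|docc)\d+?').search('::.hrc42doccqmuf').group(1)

'hrc'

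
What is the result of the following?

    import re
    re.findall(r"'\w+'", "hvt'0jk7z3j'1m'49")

Scanning left to right: at [3:12] → "'0jk7z3j'".
Since nothing is captured, `findall` lists the 1 matched substring directly.

["'0jk7z3j'"]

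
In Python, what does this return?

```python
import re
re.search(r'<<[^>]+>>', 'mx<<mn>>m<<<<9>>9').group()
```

`re.search` scans for the first position where the pattern succeeds.
The match spans [2:8] → '<<mn>>'.

'<<mn>>'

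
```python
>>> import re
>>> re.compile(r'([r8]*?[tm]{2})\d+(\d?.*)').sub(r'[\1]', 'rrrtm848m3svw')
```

This matches zero or more of one of [r8] (lazy), then exactly 2 of one of [tm] (captured); then one or more of a digit; then optionally a digit, then zero or more of any character (captured).
Matches: at [0:13] → 'rrrtm848m3svw'.
The replacement refers to a captured group, so each match is rewritten using its own captured text.

'[rrrtm]'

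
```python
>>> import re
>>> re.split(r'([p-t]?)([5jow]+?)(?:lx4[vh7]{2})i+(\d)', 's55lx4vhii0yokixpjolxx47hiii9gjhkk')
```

['', 's', '55', '0', 'yokixpjolxx47hiii9gjhkk']

This matches optionally a character in [p-t] (captured); then one or more of one of [5jow] (lazy) (captured); then the literal 'lx4', then exactly 2 of one of [vh7] (non-capturing group); then one or more of a literal 'i'; then a digit (captured).
Matches to split on: at [0:11] → 's55lx4vhii0'.
`re.split` interleaves the captured-group text with the surrounding fragments.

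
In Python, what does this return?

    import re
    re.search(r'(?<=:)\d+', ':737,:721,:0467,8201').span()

(1, 4)

The `(?=…)`/`(?<=…)` assertion just peeks at neighbouring text; it doesn't advance the match position.
The match spans [1:4] → '737'.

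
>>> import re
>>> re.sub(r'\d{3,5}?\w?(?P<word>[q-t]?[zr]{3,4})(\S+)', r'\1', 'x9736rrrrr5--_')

The pattern matches 3 to 5 of a digit (lazy), then optionally a word character; then optionally a character in [q-t], then 3 to 4 of one of [zr] (captured as 'word'); then one or more of a non-whitespace character (captured).
With the lazy modifier that quantifier settles for the fewest repetitions that let the rest of the pattern succeed (the atoms after it are unaffected and can still be greedy).
Matches: at [1:14] → '9736rrrrr5--_'.
`\1` in the replacement pulls in group 1's text for each match.

'xrrrrr'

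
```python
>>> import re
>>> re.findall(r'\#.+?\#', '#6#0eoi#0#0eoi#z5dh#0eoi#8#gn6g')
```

['#6#', '#0#', '#z5dh#', '#8#']

Scanning left to right: at [0:3] → '#6#'; at [7:10] → '#0#'; at [14:20] → '#z5dh#'; at [24:27] → '#8#'.
`findall` yields the raw match text (4 of them) because the pattern has no groups.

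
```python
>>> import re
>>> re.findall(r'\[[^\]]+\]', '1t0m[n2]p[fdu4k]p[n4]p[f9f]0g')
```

['[n2]', '[fdu4k]', '[n4]', '[f9f]']

Walking the string: at [4:8] → '[n2]'; at [9:16] → '[fdu4k]'; at [17:21] → '[n4]'; at [22:27] → '[f9f]'.
`findall` yields the raw match text (4 of them) because the pattern has no groups.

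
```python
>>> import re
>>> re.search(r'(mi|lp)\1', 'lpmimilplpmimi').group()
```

'mimi'

`\1` is not a pattern — it's the concrete string captured by group 1, re-applied verbatim.
The match spans [2:6] → 'mimi'.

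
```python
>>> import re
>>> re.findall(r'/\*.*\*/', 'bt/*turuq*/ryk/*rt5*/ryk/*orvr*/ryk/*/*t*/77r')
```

['/*turuq*/ryk/*rt5*/ryk/*orvr*/ryk/*/*t*/']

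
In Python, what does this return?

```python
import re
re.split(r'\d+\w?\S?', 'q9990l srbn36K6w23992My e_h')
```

Each match becomes a cut point; 4 segments remain.

['q', ' srbn', 'w', ' e_h']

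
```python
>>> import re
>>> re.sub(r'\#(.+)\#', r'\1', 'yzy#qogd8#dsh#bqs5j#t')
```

'yzyqogd8#dsh#bqs5jt'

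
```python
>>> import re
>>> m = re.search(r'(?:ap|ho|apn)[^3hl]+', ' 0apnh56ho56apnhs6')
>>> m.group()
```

Unlike `match`, `search` isn't anchored — it looks for the pattern anywhere in the string.
The match spans [2:5] → 'apn'.

'apn'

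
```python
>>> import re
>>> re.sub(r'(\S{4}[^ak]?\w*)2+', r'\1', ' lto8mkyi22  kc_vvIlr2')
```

Pattern: exactly 4 of a non-whitespace character, then optionally any character except [ak], then zero or more of a word character (captured); then one or more of a literal '2'.
Matches: at [1:11] → 'lto8mkyi22'; at [13:22] → 'kc_vvIlr2'.
Each match is replaced using the text its own group 1 captured.

' lto8mkyi2  kc_vvIlr'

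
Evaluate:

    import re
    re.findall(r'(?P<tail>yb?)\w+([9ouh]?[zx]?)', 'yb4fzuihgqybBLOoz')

[('yb', '')]

This matches the literal 'y', then optionally a literal 'b' (captured as 'tail'); then one or more of a word character; then optionally one of [9ouh], then optionally one of [zx] (captured).
Scanning left to right: at [0:17] match 'yb4fzuihgqybBLOoz', groups = ('yb', '').
Multiple groups make `findall` return tuples — one 2-tuple for the one match.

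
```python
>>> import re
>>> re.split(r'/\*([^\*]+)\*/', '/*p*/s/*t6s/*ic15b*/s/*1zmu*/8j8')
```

['', 'p', 's/*t6s', 'ic15b', 's', '1zmu', '8j8']

Matches to split on: at [0:5] → '/*p*/'; at [11:20] → '/*ic15b*/'; at [21:29] → '/*1zmu*/'.
With a capturing group present, the delimiter's captured portion is kept in the result list.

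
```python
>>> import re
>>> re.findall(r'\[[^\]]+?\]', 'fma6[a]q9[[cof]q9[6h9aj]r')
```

['[a]', '[[cof]', '[6h9aj]']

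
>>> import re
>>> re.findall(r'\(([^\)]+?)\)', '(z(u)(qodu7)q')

['z(u', 'qodu7']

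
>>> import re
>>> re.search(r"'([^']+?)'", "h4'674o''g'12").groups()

('674o',)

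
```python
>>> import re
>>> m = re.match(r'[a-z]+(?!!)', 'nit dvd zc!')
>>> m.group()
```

The negative lookaround is zero-width — it rules out positions where the adjacent text would match, without consuming anything.
`re.match` won't scan ahead — the pattern has to work from the very first character.
The match spans [0:3] → 'nit'.

'nit'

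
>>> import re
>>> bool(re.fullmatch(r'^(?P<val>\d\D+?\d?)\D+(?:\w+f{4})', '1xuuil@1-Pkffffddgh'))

False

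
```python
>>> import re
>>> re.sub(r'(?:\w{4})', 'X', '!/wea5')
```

`sub` substitutes 'X' at each match site.

'!/X'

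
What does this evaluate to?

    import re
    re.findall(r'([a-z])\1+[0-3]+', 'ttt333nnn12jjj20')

['t', 'n', 'j']

A backreference is literal: `\1` must see the identical characters the first group matched.
`findall` collects group 1 from each match (3 total).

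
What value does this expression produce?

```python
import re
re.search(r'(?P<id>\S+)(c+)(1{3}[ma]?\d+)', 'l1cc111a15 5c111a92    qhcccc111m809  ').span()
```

(0, 10)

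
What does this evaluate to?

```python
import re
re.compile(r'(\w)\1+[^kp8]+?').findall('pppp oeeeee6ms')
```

['p', 'e']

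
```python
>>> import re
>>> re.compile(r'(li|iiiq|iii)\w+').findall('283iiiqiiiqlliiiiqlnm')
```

`|` is ordered: at each position the engine commits to the first alternative that works.
One capturing group, so `findall` returns just the captured substring from the one match — 1 in all.

['iiiq']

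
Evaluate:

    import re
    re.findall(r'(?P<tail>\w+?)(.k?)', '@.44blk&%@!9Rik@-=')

The `?` after the quantifier makes it lazy — it takes as little as possible before letting the rest of the pattern try.
`findall` packs the 2 group values into a tuple for every match.

[('4', '4'), ('b', 'lk'), ('9', 'R'), ('i', 'k')]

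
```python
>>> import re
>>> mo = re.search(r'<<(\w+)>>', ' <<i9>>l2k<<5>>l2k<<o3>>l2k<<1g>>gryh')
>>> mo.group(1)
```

The match spans [1:7] → '<<i9>>'.
Captured: group 1 = 'i9'.

'i9'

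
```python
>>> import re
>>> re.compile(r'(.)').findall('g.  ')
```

With a single group, `findall` returns only what that group captured — 4 items.

['g', '.', ' ', ' ']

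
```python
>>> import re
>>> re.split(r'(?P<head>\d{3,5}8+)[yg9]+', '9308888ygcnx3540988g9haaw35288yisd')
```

Pattern: 3 to 5 of a digit, then one or more of a literal '8' (captured as 'head'); then one or more of one of [yg9].
Matches to split on: at [0:9] → '9308888yg'; at [12:21] → '3540988g9'; at [25:31] → '35288y'.
The group in the pattern means `split` returns the separators' captures alongside the pieces.

['', '9308888', 'cnx', '3540988', 'haaw', '35288', 'isd']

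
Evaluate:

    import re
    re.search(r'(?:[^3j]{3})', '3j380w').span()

This matches exactly 3 of any character except [3j] (non-capturing group).
`re.search` tries every starting position until one works.
The match spans [3:6] → '80w'.

(3, 6)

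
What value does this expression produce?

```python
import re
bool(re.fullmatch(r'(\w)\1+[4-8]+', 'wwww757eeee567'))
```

False

`re.fullmatch` requires the pattern to consume the entire string.
Here there's no way to consume every character, so the call returns None, and `bool(None)` is False.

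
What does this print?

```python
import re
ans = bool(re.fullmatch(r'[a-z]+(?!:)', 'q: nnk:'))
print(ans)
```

False

`(?!…)`/`(?<!…)` only lets a position through if the neighbouring text does NOT match; no characters are consumed.
`re.fullmatch` requires the pattern to consume the entire string.
Here the string isn't matched end-to-end, so the call returns None, and `bool(None)` is False.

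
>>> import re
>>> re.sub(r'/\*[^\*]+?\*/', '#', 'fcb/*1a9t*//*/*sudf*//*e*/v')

'fcb#/*##v'

Every occurrence is swapped for '#'.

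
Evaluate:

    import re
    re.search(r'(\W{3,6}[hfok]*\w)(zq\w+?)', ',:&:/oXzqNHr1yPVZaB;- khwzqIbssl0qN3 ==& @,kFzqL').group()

',:&:/oXzqN'

This matches 3 to 6 of a non-word character, then zero or more of one of [hfok], then a word character (captured); then the literal 'zq', then one or more of a word character (lazy) (captured).
The `?` after the quantifier makes it lazy — it takes as little as possible before letting the rest of the pattern try.
Unlike `match`, `search` isn't anchored — it looks for the pattern anywhere in the string.
The match spans [0:10] → ',:&:/oXzqN'.
Captured: group 1 = ',:&:/oX', group 2 = 'zqN'.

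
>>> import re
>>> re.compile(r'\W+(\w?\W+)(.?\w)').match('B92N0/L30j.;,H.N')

None

`re.match` only tries the pattern at the start of the string.
Here the pattern fails at index 0, so the call returns None.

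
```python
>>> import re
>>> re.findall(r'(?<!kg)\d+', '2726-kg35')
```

['2726', '5']

The negative lookaround is zero-width — it rules out positions where the adjacent text would match, without consuming anything.
Matches: at [0:4] → '2726'; at [8:9] → '5'.
`findall` yields the raw match text (2 of them) because the pattern has no groups.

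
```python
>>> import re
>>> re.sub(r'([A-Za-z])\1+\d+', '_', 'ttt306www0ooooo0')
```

'___'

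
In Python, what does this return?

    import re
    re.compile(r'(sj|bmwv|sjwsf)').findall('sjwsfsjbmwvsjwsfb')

['sj', 'sj', 'bmwv', 'sj']

`|` is ordered: at each position the engine commits to the first alternative that works.
With a single group, `findall` returns only what that group captured — 4 items.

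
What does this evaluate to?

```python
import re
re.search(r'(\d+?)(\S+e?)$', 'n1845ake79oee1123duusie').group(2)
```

This matches one or more of a digit (lazy) (captured); then one or more of a non-whitespace character, then optionally a literal 'e' (captured); then anchored at the end.
The `?` after the quantifier makes it lazy — it takes as little as possible before letting the rest of the pattern try.
`search` walks the string left to right and returns the first match it finds.
The match spans [1:23] → '1845ake79oee1123duusie'.
Captured: group 1 = '1', group 2 = '845ake79oee1123duusie'.

'845ake79oee1123duusie'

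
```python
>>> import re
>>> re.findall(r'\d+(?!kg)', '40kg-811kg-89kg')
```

['4', '81', '8']

A negative assertion filters positions out without eating any characters.
Since nothing is captured, `findall` lists the 3 matched substrings directly.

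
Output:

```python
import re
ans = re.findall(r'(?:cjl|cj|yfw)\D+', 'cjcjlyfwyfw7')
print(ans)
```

Matches: at [0:11] → 'cjcjlyfwyfw'.
No capturing groups, so `findall` returns the 1 full match string.

['cjcjlyfwyfw']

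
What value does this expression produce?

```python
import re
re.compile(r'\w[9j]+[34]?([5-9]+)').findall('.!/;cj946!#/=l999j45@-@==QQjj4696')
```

Pattern: a word character, then one or more of one of [9j], then optionally one of [34]; then one or more of a character in [5-9] (captured).
Matches: at [4:9] match 'cj946', group 1 = '6'; at [13:20] match 'l999j45', group 1 = '5'; at [26:33] match 'Qjj4696', group 1 = '696'.
With a single group, `findall` returns only what that group captured — 3 items.

['6', '5', '696']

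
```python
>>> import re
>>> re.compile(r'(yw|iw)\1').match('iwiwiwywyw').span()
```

A backreference is literal: `\1` must see the identical characters the first group matched.
`match` is anchored at position 0; if the pattern doesn't fit there, it returns None.
The match spans [0:4] → 'iwiw'.
Captured: group 1 = 'iw'.

(0, 4)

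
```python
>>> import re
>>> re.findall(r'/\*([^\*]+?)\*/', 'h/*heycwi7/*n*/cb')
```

['n']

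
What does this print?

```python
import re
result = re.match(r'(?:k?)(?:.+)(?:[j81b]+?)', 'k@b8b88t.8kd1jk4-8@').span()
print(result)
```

(0, 18)

The pattern matches optionally a literal 'k' (non-capturing group); then one or more of any character (non-capturing group); then one or more of one of [j81b] (lazy) (non-capturing group).
`re.match` won't scan ahead — the pattern has to work from the very first character.
The match spans [0:18] → 'k@b8b88t.8kd1jk4-8'.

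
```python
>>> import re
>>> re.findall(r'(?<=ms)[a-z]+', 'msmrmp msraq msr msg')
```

The lookaround is zero-width — it requires the adjacent text to match without consuming it, so the asserted text isn't part of the match.
Matches: at [2:6] → 'mrmp'; at [9:12] → 'raq'; at [15:16] → 'r'; at [19:20] → 'g'.
`findall` yields the raw match text (4 of them) because the pattern has no groups.

['mrmp', 'raq', 'r', 'g']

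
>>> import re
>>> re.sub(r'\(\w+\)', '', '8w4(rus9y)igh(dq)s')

'8w4ighs'

Matches: at [3:10] → '(rus9y)'; at [13:17] → '(dq)'.
Each match is replaced by ''.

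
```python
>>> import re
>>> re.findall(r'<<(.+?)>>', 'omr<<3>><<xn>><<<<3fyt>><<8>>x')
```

Lazy quantifiers expand one character at a time until the remainder of the pattern can match.
`findall` collects group 1 from each match (4 total).

['3', 'xn', '<<3fyt', '8']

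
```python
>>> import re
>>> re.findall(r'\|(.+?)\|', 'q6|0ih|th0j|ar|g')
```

With the lazy modifier that quantifier settles for the fewest repetitions that let the rest of the pattern succeed (the atoms after it are unaffected and can still be greedy).
Walking the string: at [2:7] match '|0ih|', group 1 = '0ih'; at [11:15] match '|ar|', group 1 = 'ar'.
One capturing group, so `findall` returns just the captured substring from each match — 2 in all.

['0ih', 'ar']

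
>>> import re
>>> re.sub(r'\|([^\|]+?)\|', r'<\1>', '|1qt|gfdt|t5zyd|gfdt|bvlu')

'<1qt>gfdt<t5zyd>gfdt|bvlu'

Matches: at [0:5] → '|1qt|'; at [9:16] → '|t5zyd|'.
`\1` in the replacement pulls in group 1's text for each match.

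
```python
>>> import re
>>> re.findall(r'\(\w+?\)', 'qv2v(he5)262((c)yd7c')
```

['(he5)', '(c)']

Matches: at [4:9] → '(he5)'; at [13:16] → '(c)'.
No capturing groups, so `findall` returns the 2 full match strings.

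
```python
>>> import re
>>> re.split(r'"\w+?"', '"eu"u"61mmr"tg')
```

`split` removes every match and returns the 3 fragments in between.

['', 'u', 'tg']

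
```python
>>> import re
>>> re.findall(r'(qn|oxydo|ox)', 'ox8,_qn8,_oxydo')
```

The regex engine tests alternatives in the order written; an earlier branch that matches wins even if a later one would match more.
Scanning left to right: at [0:2] match 'ox', group 1 = 'ox'; at [5:7] match 'qn', group 1 = 'qn'; at [10:15] match 'oxydo', group 1 = 'oxydo'.
With a single group, `findall` returns only what that group captured — 3 items.

['ox', 'qn', 'oxydo']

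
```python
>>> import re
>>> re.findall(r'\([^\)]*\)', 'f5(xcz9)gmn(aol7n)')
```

Scanning left to right: at [2:8] → '(xcz9)'; at [11:18] → '(aol7n)'.
Since nothing is captured, `findall` lists the 2 matched substrings directly.

['(xcz9)', '(aol7n)']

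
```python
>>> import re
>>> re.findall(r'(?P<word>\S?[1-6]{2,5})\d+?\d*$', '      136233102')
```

Pattern: optionally a non-whitespace character, then 2 to 5 of a character in [1-6] (captured as 'word'); then one or more of a digit (lazy), then zero or more of a digit; then anchored at the end.
Matches: at [6:15] match '136233102', group 1 = '136233'.
One capturing group, so `findall` returns just the captured substring from the one match — 1 in all.

['136233']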